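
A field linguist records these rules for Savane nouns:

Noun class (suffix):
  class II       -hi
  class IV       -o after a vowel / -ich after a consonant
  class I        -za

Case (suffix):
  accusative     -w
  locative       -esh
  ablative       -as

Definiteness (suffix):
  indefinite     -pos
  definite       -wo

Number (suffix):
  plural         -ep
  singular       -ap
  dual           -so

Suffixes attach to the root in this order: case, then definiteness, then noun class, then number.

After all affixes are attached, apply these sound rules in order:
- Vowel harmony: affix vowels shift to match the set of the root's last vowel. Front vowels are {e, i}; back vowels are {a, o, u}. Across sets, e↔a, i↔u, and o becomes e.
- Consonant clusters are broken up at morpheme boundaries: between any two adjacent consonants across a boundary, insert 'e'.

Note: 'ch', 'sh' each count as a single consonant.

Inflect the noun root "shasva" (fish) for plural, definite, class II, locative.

Attach case locative -esh → shasvaesh.
Attach definiteness definite -wo → shasvaeshwo.
Attach noun class class II -hi → shasvaeshwohi.
Attach number plural -ep → shasvaeshwohiep.
Apply vowel harmony: shasvaeshwohiep → shasvaashwohuap.
Apply epenthesis: shasvaashwohuap → shasvaashewohuap.

shasvaashewohuap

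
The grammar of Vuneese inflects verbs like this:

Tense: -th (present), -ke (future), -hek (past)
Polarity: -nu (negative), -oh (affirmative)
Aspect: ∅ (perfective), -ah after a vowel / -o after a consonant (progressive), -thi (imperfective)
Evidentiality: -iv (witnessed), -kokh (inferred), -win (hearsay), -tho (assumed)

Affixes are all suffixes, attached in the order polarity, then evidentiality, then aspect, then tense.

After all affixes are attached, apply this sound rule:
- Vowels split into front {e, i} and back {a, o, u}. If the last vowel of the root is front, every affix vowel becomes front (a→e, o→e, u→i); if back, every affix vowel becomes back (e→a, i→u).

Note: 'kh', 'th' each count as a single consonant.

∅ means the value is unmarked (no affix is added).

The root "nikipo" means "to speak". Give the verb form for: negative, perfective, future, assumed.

Attach polarity negative -nu → nikiponu.
Attach evidentiality assumed -tho → nikiponutho.
aspect = perfective: zero marking, form stays nikiponutho.
Attach tense future -ke → nikiponuthoke.
Apply vowel harmony: nikiponuthoke → nikiponuthoka.

nikiponuthoka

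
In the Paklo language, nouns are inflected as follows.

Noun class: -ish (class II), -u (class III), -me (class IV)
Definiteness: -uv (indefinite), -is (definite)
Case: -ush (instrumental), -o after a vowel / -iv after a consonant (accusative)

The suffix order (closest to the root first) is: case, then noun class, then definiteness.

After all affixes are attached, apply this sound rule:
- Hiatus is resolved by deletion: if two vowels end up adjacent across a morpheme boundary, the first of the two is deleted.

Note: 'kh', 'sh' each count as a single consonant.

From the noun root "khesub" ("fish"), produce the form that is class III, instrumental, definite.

Attach case instrumental -ush → khesubush.
Attach noun class class III -u → khesubushu.
Attach definiteness definite -is → khesubushuis.
Apply vowel deletion: khesubushuis → khesubushis.

khesubushis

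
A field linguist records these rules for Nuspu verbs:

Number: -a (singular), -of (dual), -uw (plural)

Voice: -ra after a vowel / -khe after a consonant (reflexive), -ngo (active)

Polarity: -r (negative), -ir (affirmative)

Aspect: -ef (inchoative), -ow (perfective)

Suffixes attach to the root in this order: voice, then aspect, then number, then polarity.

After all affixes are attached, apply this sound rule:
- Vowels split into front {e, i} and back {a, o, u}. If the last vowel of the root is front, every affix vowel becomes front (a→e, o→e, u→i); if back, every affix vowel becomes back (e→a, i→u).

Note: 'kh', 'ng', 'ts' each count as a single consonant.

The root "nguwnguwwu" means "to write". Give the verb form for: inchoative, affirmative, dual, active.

Attach voice active -ngo → nguwnguwwungo.
Attach aspect inchoative -ef → nguwnguwwungoef.
Attach number dual -of → nguwnguwwungoefof.
Attach polarity affirmative -ir → nguwnguwwungoefofir.
Apply vowel harmony: nguwnguwwungoefofir → nguwnguwwungoafofur.

nguwnguwwungoafofur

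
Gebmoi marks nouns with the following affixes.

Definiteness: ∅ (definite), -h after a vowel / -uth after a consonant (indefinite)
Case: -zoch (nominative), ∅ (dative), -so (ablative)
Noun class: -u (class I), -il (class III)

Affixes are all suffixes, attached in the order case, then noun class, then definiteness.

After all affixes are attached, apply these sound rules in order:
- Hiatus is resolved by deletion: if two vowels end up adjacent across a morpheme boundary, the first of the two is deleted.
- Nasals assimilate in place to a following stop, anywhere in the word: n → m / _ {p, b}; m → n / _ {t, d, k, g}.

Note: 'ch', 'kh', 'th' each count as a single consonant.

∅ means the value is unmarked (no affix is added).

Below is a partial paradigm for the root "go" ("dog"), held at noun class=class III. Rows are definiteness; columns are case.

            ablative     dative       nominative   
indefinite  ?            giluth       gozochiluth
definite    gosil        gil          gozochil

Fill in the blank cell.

Attach case ablative -so → goso.
Attach noun class class III -il → gosoil.
Attach definiteness indefinite -uth (after consonant 'l') → gosoiluth.
Apply vowel deletion: gosoiluth → gosiluth.
Nasal assimilation: no change.

gosiluth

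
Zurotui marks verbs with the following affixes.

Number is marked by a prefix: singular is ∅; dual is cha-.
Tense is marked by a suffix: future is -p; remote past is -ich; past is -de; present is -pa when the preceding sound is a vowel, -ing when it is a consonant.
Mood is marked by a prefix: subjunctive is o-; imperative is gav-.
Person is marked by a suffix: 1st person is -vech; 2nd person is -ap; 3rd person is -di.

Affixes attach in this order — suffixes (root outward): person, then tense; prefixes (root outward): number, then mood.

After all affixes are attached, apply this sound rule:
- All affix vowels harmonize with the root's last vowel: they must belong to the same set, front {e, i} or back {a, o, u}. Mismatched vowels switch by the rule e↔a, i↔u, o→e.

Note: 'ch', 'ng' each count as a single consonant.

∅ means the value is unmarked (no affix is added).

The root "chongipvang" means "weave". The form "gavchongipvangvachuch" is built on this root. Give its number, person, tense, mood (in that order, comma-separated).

singular, 1st person, remote past, imperative

Segment: gav-chongipvang-vech-ich.
number: ∅ → singular.
person: -vech → 1st person.
tense: -ich → remote past.
mood: gav- → imperative.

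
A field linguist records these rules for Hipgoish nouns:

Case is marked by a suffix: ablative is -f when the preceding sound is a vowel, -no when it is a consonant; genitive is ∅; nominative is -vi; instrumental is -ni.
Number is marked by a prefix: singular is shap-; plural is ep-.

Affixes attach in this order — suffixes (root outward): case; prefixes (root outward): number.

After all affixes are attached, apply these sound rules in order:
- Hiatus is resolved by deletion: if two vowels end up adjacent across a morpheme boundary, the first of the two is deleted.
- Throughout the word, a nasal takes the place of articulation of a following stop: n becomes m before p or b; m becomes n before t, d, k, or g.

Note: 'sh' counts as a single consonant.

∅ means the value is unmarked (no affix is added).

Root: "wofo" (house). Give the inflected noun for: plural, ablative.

epwofof

Attach number plural ep- → epwofo.
Attach case ablative -f (after vowel 'o') → epwofof.
Vowel deletion: no change.
Nasal assimilation: no change.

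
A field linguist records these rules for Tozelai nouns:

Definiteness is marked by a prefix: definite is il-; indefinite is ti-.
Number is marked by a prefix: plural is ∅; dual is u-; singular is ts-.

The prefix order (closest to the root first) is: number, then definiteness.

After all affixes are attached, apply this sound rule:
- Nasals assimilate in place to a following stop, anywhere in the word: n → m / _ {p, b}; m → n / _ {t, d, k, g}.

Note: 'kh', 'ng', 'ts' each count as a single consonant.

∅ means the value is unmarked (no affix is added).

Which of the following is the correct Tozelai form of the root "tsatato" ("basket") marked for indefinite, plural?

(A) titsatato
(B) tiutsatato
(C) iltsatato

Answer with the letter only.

number = plural: zero marking, form stays tsatato.
Attach definiteness indefinite ti- → titsatato.
Nasal assimilation: no change.
So the correct form is titsatato, option (A).
(B) tiutsatato is wrong: it uses dual instead of plural for number.
(C) iltsatato is wrong: it uses definite instead of indefinite for definiteness.

A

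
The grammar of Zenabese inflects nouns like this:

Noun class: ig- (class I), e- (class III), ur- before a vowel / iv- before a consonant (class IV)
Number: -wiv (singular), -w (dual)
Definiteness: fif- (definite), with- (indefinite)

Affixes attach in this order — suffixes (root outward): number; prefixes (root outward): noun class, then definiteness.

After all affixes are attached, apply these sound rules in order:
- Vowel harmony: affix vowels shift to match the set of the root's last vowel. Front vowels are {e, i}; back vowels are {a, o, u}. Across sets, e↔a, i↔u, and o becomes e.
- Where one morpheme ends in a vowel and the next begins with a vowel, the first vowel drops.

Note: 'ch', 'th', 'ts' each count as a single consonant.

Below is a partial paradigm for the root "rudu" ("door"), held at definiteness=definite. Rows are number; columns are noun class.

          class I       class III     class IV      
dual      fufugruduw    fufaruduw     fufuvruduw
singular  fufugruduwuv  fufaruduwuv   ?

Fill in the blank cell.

Attach noun class class IV iv- (before consonant 'r') → ivrudu.
Attach definiteness definite fif- → fifivrudu.
Attach number singular -wiv → fifivruduwiv.
Apply vowel harmony: fifivruduwiv → fufuvruduwuv.
Vowel deletion: no change.

fufuvruduwuv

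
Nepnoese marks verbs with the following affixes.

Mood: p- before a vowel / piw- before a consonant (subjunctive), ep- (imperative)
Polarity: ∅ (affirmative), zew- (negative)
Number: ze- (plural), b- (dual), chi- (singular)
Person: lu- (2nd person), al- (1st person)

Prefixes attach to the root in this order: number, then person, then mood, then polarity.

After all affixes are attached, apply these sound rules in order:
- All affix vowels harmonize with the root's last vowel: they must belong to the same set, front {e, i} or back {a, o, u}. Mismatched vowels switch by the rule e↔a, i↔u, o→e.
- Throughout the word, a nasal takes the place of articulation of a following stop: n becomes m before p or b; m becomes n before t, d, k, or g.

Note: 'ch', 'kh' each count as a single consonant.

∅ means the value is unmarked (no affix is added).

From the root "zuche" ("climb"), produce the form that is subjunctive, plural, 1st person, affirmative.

Attach number plural ze- → zezuche.
Attach person 1st person al- → alzezuche.
Attach mood subjunctive p- (before vowel 'a') → palzezuche.
polarity = affirmative: zero marking, form stays palzezuche.
Apply vowel harmony: palzezuche → pelzezuche.
Nasal assimilation: no change.

pelzezuche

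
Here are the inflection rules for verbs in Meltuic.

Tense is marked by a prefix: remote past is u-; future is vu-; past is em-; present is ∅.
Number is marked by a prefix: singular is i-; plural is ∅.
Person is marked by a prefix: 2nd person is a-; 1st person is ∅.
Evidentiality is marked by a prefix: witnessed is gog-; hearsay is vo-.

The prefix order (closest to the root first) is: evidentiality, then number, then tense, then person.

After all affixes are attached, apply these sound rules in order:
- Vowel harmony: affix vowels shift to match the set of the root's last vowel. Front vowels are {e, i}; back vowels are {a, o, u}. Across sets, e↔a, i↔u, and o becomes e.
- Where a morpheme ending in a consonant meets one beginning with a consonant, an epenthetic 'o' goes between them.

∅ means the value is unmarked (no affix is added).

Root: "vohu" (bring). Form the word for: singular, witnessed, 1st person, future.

vuugogovohu

Attach evidentiality witnessed gog- → gogvohu.
Attach number singular i- → igogvohu.
Attach tense future vu- → vuigogvohu.
person = 1st person: zero marking, form stays vuigogvohu.
Apply vowel harmony: vuigogvohu → vuugogvohu.
Apply epenthesis: vuugogvohu → vuugogovohu.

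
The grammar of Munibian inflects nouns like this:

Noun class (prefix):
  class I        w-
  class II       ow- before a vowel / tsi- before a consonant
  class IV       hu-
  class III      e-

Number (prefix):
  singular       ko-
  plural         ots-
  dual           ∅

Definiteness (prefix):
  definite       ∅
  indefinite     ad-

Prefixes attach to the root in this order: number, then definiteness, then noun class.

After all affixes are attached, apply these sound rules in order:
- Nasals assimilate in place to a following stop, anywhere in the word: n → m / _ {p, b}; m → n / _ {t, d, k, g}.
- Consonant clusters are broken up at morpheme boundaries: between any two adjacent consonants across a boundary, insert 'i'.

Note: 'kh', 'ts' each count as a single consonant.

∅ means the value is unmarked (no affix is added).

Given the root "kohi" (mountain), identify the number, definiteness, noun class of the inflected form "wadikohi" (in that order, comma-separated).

dual, indefinite, class I

Segment: w-ad-kohi.
number: ∅ → dual.
definiteness: ad- → indefinite.
noun class: w- → class I.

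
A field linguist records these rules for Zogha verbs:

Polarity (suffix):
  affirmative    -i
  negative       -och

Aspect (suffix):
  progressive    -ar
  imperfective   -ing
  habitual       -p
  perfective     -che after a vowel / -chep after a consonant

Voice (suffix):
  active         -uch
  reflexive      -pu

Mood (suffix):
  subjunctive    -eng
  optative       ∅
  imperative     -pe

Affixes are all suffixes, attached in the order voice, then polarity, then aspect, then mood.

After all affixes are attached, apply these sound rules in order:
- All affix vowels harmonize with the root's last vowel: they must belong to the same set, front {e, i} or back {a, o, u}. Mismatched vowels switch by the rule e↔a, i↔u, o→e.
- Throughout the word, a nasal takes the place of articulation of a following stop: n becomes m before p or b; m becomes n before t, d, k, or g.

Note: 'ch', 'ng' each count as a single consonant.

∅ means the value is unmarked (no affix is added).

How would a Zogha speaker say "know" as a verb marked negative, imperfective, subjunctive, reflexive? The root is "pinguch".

pinguchpuochungang

Attach voice reflexive -pu → pinguchpu.
Attach polarity negative -och → pinguchpuoch.
Attach aspect imperfective -ing → pinguchpuoching.
Attach mood subjunctive -eng → pinguchpuochingeng.
Apply vowel harmony: pinguchpuochingeng → pinguchpuochungang.
Nasal assimilation: no change.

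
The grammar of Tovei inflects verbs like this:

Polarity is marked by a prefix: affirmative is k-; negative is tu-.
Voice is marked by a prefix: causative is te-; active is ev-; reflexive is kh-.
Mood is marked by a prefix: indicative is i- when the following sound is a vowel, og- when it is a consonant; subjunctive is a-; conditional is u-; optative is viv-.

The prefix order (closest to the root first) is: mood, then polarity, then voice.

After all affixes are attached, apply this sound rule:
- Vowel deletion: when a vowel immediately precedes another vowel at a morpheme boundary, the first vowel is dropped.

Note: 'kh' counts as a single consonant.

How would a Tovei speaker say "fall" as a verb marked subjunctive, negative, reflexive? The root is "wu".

khtawu

Attach mood subjunctive a- → awu.
Attach polarity negative tu- → tuawu.
Attach voice reflexive kh- → khtuawu.
Apply vowel deletion: khtuawu → khtawu.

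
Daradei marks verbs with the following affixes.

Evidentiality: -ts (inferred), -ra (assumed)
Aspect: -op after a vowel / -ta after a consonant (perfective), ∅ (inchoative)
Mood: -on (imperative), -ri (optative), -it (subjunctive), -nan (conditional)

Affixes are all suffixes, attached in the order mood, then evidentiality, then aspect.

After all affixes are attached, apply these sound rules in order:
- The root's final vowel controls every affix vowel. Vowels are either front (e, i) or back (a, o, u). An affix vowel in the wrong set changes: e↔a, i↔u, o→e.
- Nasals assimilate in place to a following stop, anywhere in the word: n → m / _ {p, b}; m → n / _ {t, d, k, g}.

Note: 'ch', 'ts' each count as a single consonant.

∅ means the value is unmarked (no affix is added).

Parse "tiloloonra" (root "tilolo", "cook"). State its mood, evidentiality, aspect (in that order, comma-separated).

imperative, assumed, inchoative

Segment: tilolo-on-ra.
mood: -on → imperative.
evidentiality: -ra → assumed.
aspect: ∅ → inchoative.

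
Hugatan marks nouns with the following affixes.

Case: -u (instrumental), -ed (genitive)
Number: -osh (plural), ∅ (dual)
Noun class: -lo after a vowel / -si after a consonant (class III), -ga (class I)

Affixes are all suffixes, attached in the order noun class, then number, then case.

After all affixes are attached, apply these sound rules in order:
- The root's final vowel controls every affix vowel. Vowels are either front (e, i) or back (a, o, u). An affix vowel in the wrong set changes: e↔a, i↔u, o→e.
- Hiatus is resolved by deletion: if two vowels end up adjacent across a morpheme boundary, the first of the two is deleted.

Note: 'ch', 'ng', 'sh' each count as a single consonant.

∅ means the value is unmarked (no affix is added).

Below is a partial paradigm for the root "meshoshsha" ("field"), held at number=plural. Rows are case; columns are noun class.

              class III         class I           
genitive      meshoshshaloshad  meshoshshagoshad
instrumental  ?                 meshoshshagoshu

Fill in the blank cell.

meshoshshaloshu

Attach noun class class III -lo (after vowel 'a') → meshoshshalo.
Attach number plural -osh → meshoshshaloosh.
Attach case instrumental -u → meshoshshalooshu.
Vowel harmony: no change.
Apply vowel deletion: meshoshshalooshu → meshoshshaloshu.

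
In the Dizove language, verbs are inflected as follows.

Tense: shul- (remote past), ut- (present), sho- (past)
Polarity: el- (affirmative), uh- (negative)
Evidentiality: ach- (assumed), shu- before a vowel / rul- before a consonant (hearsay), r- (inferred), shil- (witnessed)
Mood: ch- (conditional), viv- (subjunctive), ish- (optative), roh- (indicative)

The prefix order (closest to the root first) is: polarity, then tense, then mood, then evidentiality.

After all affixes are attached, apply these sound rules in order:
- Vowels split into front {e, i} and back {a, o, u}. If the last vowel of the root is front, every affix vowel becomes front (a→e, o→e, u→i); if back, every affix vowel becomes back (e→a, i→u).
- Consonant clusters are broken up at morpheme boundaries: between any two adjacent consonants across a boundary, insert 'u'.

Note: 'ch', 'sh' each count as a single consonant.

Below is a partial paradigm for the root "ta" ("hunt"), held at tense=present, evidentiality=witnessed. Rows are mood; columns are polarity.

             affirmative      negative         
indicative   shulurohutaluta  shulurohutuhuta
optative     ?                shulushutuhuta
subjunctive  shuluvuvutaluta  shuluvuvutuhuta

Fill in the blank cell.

shulushutaluta

Attach polarity affirmative el- → elta.
Attach tense present ut- → utelta.
Attach mood optative ish- → ishutelta.
Attach evidentiality witnessed shil- → shilishutelta.
Apply vowel harmony: shilishutelta → shulushutalta.
Apply epenthesis: shulushutalta → shulushutaluta.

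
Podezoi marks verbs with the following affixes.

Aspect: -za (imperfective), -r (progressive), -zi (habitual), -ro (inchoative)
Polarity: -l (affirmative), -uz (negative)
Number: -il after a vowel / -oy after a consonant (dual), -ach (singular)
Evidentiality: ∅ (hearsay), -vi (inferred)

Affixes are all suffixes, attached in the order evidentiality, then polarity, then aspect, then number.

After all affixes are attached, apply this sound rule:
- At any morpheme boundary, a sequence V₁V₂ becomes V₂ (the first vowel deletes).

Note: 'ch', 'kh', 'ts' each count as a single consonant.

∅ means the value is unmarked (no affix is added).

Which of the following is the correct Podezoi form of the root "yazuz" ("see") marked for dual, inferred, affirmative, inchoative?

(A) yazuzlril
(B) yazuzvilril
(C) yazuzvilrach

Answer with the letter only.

B

Attach evidentiality inferred -vi → yazuzvi.
Attach polarity affirmative -l → yazuzvil.
Attach aspect inchoative -ro → yazuzvilro.
Attach number dual -il (after vowel 'o') → yazuzvilroil.
Apply vowel deletion: yazuzvilroil → yazuzvilril.
So the correct form is yazuzvilril, option (B).
(C) yazuzvilrach is wrong: it uses singular instead of dual for number.
(A) yazuzlril is wrong: it uses hearsay instead of inferred for evidentiality.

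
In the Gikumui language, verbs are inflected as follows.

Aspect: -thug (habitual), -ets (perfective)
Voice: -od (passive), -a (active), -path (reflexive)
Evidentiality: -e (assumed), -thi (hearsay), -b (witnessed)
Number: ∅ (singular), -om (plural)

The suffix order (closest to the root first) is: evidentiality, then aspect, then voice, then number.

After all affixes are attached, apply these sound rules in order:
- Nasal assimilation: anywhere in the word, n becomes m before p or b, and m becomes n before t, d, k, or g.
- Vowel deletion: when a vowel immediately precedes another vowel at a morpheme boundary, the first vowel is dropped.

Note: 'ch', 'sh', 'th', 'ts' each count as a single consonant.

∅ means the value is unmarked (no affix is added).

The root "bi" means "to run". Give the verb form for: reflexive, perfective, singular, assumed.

betspath

Attach evidentiality assumed -e → bie.
Attach aspect perfective -ets → bieets.
Attach voice reflexive -path → bieetspath.
number = singular: zero marking, form stays bieetspath.
Nasal assimilation: no change.
Apply vowel deletion: bieetspath → betspath.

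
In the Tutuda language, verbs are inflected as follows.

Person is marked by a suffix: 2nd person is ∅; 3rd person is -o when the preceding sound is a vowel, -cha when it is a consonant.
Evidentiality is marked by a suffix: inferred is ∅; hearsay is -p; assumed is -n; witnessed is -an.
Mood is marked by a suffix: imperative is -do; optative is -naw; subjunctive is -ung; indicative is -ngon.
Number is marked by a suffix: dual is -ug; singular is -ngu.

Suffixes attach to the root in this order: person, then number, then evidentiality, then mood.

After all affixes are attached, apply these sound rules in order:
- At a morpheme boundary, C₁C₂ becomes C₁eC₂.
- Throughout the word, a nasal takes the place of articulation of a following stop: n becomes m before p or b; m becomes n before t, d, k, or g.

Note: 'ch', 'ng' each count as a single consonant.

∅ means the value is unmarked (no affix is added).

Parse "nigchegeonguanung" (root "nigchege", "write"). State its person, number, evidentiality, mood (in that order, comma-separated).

Segment: nigchege-o-ngu-an-ung.
person: -o/cha → 3rd person.
number: -ngu → singular.
evidentiality: -an → witnessed.
mood: -ung → subjunctive.

3rd person, singular, witnessed, subjunctive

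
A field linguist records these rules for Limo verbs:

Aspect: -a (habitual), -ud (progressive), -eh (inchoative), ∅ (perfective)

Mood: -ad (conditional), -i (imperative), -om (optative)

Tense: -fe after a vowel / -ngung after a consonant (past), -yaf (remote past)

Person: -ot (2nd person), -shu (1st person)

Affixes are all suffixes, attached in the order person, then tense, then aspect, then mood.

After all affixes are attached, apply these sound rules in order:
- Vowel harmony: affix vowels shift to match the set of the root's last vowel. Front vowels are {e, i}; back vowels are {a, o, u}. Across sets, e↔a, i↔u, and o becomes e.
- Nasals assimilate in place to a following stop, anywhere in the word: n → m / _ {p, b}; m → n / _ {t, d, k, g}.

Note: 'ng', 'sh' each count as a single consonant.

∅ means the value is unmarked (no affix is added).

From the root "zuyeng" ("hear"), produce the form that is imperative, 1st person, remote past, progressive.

Attach person 1st person -shu → zuyengshu.
Attach tense remote past -yaf → zuyengshuyaf.
Attach aspect progressive -ud → zuyengshuyafud.
Attach mood imperative -i → zuyengshuyafudi.
Apply vowel harmony: zuyengshuyafudi → zuyengshiyefidi.
Nasal assimilation: no change.

zuyengshiyefidi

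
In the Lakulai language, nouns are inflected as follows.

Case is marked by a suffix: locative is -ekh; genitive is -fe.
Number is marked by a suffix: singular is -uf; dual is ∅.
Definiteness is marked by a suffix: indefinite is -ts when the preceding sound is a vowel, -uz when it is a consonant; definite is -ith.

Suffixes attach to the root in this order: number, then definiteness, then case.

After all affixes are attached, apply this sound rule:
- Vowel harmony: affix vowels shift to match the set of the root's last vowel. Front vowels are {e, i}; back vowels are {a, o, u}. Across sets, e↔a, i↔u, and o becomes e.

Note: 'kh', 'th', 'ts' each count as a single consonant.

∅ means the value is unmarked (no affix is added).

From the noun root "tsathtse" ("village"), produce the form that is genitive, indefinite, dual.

number = dual: zero marking, form stays tsathtse.
Attach definiteness indefinite -ts (after vowel 'e') → tsathtsets.
Attach case genitive -fe → tsathtsetsfe.
Vowel harmony: no change.

tsathtsetsfe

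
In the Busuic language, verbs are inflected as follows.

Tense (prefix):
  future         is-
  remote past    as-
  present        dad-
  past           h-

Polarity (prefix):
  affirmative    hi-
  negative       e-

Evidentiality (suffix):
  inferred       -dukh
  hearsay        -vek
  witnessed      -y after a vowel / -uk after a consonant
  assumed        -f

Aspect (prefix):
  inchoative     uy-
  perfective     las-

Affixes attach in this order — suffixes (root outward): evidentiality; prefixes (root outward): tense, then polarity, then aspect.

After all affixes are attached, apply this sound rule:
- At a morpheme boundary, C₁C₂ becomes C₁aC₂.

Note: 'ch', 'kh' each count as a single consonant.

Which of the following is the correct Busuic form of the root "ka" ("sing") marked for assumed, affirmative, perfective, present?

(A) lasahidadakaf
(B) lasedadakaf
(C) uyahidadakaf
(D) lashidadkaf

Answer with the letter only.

Attach evidentiality assumed -f → kaf.
Attach tense present dad- → dadkaf.
Attach polarity affirmative hi- → hidadkaf.
Attach aspect perfective las- → lashidadkaf.
Apply epenthesis: lashidadkaf → lasahidadakaf.
So the correct form is lasahidadakaf, option (A).
(D) lashidadkaf is wrong: it fails to apply the sound rule(s).
(B) lasedadakaf is wrong: it uses negative instead of affirmative for polarity.
(C) uyahidadakaf is wrong: it uses inchoative instead of perfective for aspect.

A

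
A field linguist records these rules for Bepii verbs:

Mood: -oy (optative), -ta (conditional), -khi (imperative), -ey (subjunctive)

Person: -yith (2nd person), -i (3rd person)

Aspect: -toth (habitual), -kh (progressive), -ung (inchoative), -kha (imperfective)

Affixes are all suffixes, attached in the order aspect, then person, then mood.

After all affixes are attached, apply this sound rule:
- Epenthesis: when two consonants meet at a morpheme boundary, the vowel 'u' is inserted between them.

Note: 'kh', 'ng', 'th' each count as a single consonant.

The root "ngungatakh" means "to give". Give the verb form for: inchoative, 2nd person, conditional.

Attach aspect inchoative -ung → ngungatakhung.
Attach person 2nd person -yith → ngungatakhungyith.
Attach mood conditional -ta → ngungatakhungyithta.
Apply epenthesis: ngungatakhungyithta → ngungatakhunguyithuta.

ngungatakhunguyithuta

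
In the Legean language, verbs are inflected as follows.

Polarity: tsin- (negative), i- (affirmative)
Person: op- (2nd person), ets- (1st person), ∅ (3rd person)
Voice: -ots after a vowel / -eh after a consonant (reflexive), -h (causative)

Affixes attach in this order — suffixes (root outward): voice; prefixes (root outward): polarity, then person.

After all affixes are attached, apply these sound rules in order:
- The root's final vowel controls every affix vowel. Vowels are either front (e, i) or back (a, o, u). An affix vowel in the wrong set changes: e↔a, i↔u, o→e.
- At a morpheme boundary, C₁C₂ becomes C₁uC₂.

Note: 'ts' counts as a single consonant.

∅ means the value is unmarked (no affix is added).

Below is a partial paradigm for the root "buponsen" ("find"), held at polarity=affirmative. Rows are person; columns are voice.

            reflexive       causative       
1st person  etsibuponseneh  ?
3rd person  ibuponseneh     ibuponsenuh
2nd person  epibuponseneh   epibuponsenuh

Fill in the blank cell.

Attach voice causative -h → buponsenh.
Attach polarity affirmative i- → ibuponsenh.
Attach person 1st person ets- → etsibuponsenh.
Vowel harmony: no change.
Apply epenthesis: etsibuponsenh → etsibuponsenuh.

etsibuponsenuh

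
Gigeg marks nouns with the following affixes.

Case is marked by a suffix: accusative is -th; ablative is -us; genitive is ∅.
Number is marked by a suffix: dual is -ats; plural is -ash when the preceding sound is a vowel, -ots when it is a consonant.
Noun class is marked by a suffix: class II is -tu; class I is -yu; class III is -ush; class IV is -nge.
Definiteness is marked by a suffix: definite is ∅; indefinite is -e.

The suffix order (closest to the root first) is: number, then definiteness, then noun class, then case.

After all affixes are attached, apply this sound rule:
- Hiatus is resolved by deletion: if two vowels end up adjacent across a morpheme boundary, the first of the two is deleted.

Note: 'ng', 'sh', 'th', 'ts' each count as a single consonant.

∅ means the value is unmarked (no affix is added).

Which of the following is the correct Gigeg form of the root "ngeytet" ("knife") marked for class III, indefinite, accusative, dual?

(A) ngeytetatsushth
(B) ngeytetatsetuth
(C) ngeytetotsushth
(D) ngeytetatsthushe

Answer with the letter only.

Attach number dual -ats → ngeytetats.
Attach definiteness indefinite -e → ngeytetatse.
Attach noun class class III -ush → ngeytetatseush.
Attach case accusative -th → ngeytetatseushth.
Apply vowel deletion: ngeytetatseushth → ngeytetatsushth.
So the correct form is ngeytetatsushth, option (A).
(C) ngeytetotsushth is wrong: it uses plural instead of dual for number.
(B) ngeytetatsetuth is wrong: it uses class II instead of class III for noun class.
(D) ngeytetatsthushe is wrong: it has the affixes in the wrong order.

A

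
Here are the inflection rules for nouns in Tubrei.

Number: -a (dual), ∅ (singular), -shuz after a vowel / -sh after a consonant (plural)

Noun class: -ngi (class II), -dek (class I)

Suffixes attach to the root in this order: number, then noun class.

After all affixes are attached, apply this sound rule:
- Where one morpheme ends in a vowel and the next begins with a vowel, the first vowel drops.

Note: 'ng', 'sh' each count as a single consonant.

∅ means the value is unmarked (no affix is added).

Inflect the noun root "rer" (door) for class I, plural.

rershdek

Attach number plural -sh (after consonant 'r') → rersh.
Attach noun class class I -dek → rershdek.
Vowel deletion: no change.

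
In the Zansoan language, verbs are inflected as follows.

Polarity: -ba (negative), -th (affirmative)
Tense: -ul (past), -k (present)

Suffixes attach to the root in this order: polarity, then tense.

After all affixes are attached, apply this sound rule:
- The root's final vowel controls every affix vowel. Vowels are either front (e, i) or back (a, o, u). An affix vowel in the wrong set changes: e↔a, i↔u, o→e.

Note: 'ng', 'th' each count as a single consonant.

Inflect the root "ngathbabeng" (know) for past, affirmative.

Attach polarity affirmative -th → ngathbabength.
Attach tense past -ul → ngathbabengthul.
Apply vowel harmony: ngathbabengthul → ngathbabengthil.

ngathbabengthil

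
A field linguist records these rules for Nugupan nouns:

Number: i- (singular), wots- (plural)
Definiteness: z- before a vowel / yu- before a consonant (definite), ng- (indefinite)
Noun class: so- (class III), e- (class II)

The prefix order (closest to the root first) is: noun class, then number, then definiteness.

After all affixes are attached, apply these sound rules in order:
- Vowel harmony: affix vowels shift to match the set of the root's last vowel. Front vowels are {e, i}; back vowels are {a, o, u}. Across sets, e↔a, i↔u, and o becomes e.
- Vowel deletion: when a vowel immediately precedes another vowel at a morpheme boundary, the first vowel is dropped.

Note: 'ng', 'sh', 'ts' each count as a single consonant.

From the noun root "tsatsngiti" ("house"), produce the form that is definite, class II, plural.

Attach noun class class II e- → etsatsngiti.
Attach number plural wots- → wotsetsatsngiti.
Attach definiteness definite yu- (before consonant 'w') → yuwotsetsatsngiti.
Apply vowel harmony: yuwotsetsatsngiti → yiwetsetsatsngiti.
Vowel deletion: no change.

yiwetsetsatsngiti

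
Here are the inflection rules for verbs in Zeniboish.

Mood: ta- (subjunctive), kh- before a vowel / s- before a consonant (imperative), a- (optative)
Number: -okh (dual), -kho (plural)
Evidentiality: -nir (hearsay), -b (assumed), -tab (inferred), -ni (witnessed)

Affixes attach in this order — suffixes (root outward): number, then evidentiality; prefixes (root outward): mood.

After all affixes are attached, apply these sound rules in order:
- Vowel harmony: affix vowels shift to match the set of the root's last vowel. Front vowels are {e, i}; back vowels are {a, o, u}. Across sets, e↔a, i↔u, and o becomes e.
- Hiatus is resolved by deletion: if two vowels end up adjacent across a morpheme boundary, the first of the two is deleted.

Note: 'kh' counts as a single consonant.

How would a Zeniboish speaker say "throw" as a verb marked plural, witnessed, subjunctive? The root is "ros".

Attach number plural -kho → roskho.
Attach mood subjunctive ta- → taroskho.
Attach evidentiality witnessed -ni → taroskhoni.
Apply vowel harmony: taroskhoni → taroskhonu.
Vowel deletion: no change.

taroskhonu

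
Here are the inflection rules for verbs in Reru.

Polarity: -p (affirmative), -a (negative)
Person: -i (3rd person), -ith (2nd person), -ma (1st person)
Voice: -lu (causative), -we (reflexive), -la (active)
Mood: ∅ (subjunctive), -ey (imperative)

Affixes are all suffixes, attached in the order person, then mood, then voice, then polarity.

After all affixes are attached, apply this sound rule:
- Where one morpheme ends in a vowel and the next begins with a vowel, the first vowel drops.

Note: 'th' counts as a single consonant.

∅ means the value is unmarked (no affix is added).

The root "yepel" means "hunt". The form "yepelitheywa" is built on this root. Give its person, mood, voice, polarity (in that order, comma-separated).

2nd person, imperative, reflexive, negative

Segment: yepel-ith-ey-we-a.
person: -ith → 2nd person.
mood: -ey → imperative.
voice: -we → reflexive.
polarity: -a → negative.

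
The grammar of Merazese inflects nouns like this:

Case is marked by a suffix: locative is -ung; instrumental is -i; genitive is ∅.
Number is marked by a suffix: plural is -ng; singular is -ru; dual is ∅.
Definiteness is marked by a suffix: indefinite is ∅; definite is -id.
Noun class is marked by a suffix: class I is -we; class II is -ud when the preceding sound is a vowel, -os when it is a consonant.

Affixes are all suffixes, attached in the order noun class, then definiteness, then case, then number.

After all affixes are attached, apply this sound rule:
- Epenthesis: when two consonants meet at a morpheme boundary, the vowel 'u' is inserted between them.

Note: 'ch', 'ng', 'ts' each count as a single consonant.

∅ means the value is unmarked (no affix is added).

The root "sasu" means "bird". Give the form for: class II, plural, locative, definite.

sasuudidungung

Attach noun class class II -ud (after vowel 'u') → sasuud.
Attach definiteness definite -id → sasuudid.
Attach case locative -ung → sasuudidung.
Attach number plural -ng → sasuudidungng.
Apply epenthesis: sasuudidungng → sasuudidungung.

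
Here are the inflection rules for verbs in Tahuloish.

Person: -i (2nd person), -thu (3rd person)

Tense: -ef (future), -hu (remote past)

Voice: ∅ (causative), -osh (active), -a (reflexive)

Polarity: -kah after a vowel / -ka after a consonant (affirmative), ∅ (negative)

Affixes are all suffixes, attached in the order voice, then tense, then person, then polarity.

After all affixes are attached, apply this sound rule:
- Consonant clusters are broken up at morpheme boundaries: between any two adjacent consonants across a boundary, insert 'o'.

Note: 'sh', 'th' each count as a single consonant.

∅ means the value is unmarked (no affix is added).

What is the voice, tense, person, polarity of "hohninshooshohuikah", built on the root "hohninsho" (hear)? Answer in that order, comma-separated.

active, remote past, 2nd person, affirmative

Segment: hohninsho-osh-hu-i-kah.
voice: -osh → active.
tense: -hu → remote past.
person: -i → 2nd person.
polarity: -kah/ka → affirmative.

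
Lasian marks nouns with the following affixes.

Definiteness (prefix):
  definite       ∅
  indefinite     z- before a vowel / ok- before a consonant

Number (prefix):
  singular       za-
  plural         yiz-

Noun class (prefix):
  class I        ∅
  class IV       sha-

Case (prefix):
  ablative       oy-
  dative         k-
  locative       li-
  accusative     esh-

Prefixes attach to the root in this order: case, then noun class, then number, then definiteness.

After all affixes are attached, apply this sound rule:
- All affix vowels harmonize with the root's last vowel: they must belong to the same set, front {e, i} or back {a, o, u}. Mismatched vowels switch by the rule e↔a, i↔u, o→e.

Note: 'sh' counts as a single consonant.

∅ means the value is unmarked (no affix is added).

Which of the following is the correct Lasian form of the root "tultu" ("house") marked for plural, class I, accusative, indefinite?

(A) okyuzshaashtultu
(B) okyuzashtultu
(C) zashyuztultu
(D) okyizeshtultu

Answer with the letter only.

B

Attach case accusative esh- → eshtultu.
noun class = class I: zero marking, form stays eshtultu.
Attach number plural yiz- → yizeshtultu.
Attach definiteness indefinite ok- (before consonant 'y') → okyizeshtultu.
Apply vowel harmony: okyizeshtultu → okyuzashtultu.
So the correct form is okyuzashtultu, option (B).
(A) okyuzshaashtultu is wrong: it uses class IV instead of class I for noun class.
(C) zashyuztultu is wrong: it has the affixes in the wrong order.
(D) okyizeshtultu is wrong: it fails to apply the sound rule(s).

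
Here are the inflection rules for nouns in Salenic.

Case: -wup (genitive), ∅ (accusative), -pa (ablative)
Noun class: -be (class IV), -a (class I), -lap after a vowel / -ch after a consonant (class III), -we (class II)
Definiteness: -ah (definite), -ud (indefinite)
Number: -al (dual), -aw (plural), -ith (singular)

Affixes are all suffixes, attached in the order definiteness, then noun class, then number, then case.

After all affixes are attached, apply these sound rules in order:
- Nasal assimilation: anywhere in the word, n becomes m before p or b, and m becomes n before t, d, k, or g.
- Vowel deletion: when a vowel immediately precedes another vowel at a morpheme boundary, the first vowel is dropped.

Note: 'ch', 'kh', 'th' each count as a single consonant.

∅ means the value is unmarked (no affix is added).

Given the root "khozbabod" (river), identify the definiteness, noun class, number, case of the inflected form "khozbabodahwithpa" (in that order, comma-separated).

definite, class II, singular, ablative

Segment: khozbabod-ah-we-ith-pa.
definiteness: -ah → definite.
noun class: -we → class II.
number: -ith → singular.
case: -pa → ablative.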